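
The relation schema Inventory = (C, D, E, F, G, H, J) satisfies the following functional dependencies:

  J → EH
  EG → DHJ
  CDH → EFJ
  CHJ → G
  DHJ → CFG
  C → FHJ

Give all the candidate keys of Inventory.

(C), (D, J), (E, G), (G, J)

{C}⁺: C→FHJ adds F, H, J; J→EH adds E; CHJ→G adds G; EG→DHJ adds D → {C, D, E, F, G, H, J}.
{D, J}⁺: J→EH adds E, H; DHJ→CFG adds C, F, G → {C, D, E, F, G, H, J}. Minimal: {J}⁺ = {E, H, J}; {D}⁺ = {D} — none reach the full schema.
{E, G}⁺: EG→DHJ adds D, H, J; DHJ→CFG adds C, F → {C, D, E, F, G, H, J}. Minimal: {G}⁺ = {G}; {E}⁺ = {E} — none reach the full schema.
{G, J}⁺: J→EH adds E, H; EG→DHJ adds D; DHJ→CFG adds C, F → {C, D, E, F, G, H, J}. Minimal: {J}⁺ = {E, H, J}; {G}⁺ = {G} — none reach the full schema.
Any other superkey contains one of these as a subset, so there are no further candidate keys.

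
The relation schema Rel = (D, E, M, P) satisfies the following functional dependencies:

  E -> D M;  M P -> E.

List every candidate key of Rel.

Attribute P never appears on the right-hand side of any dependency, so P must belong to every candidate key.
{P}⁺ = {P}, which is not all of the schema, so we must add further attributes.
{E, P}⁺: E→DM adds D, M → {D, E, M, P}. Minimal: {P}⁺ = {P}; {E}⁺ = {D, E, M} — none reach the full schema.
{M, P}⁺: MP→E adds E; E→DM adds D → {D, E, M, P}. Minimal: {P}⁺ = {P}; {M}⁺ = {M} — none reach the full schema.
Any other superkey contains one of these as a subset, so there are no further candidate keys.

{E, P}, {M, P}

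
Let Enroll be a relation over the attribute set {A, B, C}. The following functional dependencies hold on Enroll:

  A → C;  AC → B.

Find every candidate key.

Attribute A never appears on the right-hand side of any dependency, so A must belong to every candidate key.
{A}⁺ = {A, B, C}, which is all of the schema, so {A} is the only candidate key.

{A}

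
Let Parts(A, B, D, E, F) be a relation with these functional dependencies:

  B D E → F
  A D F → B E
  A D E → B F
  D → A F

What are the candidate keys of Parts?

{D}

Attribute D never appears on the right-hand side of any dependency, so D must belong to every candidate key.
{D}⁺ = {A, B, D, E, F}, which is all of the schema, so {D} is the only candidate key.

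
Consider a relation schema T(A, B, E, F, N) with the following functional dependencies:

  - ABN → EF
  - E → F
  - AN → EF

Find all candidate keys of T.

Attributes A, B, N never appear on any right-hand side, so every candidate key must contain {A, B, N}.
{A, B, N}⁺ = {A, B, E, F, N}, which is all of the schema, so {A, B, N} is the only candidate key.

ABN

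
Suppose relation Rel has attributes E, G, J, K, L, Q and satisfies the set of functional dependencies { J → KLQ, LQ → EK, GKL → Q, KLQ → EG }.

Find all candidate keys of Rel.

Attribute J never appears on the right-hand side of any dependency, so J must belong to every candidate key.
{J}⁺ = {E, G, J, K, L, Q}, which is all of the schema, so {J} is the only candidate key.

{J}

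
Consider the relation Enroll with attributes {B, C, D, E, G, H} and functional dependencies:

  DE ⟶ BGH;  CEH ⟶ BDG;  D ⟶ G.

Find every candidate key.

Attributes C, E never appear on any right-hand side, so every candidate key must contain {C, E}.
{C, E}⁺ = {C, E}, which is not all of the schema, so we must add further attributes.
{C, D, E}⁺: DE→BGH adds B, G, H → {B, C, D, E, G, H}. Minimal: {D, E}⁺ = {B, D, E, G, H}; {C, E}⁺ = {C, E}; {C, D}⁺ = {C, D, G} — none reach the full schema.
{C, E, H}⁺: CEH→BDG adds B, D, G → {B, C, D, E, G, H}. Minimal: {E, H}⁺ = {E, H}; {C, H}⁺ = {C, H}; {C, E}⁺ = {C, E} — none reach the full schema.

(C, D, E), (C, E, H)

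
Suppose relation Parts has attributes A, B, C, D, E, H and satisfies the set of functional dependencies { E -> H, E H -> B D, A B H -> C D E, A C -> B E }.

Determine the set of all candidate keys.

AC, AE, ABH

{A, C}⁺: AC→BE adds B, E; E→H adds H; EH→BD adds D → {A, B, C, D, E, H}. Minimal: {C}⁺ = {C}; {A}⁺ = {A} — none reach the full schema.
{A, E}⁺: E→H adds H; EH→BD adds B, D; ABH→CDE adds C → {A, B, C, D, E, H}. Minimal: {E}⁺ = {B, D, E, H}; {A}⁺ = {A} — none reach the full schema.
{A, B, H}⁺: ABH→CDE adds C, D, E → {A, B, C, D, E, H}. Minimal: {B, H}⁺ = {B, H}; {A, H}⁺ = {A, H}; {A, B}⁺ = {A, B} — none reach the full schema.
Any other superkey contains one of these as a subset, so there are no further candidate keys.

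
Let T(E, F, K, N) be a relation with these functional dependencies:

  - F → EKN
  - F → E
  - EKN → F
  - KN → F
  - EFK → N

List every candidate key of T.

{F}⁺: F→EKN adds E, K, N → {E, F, K, N}.
{K, N}⁺: KN→F adds F; F→EKN adds E → {E, F, K, N}. Minimal: {N}⁺ = {N}; {K}⁺ = {K} — none reach the full schema.

F, KN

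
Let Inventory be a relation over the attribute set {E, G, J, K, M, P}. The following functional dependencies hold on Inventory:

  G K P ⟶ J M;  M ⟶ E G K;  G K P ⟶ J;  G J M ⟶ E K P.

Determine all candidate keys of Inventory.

{J, M}⁺: M→EGK adds E, G, K; GJM→EKP adds P → {E, G, J, K, M, P}.
{M, P}⁺: M→EGK adds E, G, K; GKP→J adds J → {E, G, J, K, M, P}.
{G, K, P}⁺: GKP→JM adds J, M; M→EGK adds E → {E, G, J, K, M, P}.
Any other superkey contains one of these as a subset, so there are no further candidate keys.

{J, M}, {M, P}, {G, K, P}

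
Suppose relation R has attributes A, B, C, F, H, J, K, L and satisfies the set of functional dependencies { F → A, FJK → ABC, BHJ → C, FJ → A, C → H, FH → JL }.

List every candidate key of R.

Attributes F, K never appear on any right-hand side, so every candidate key must contain {F, K}.
{F, K}⁺ = {A, F, K}, which is not all of the schema, so we must add further attributes.
{C, F, K}⁺: F→A adds A; C→H adds H; FH→JL adds J, L; FJK→ABC adds B → {A, B, C, F, H, J, K, L}. Minimal: {F, K}⁺ = {A, F, K}; {C, K}⁺ = {C, H, K}; {C, F}⁺ = {A, C, F, H, J, L} — none reach the full schema.
{F, H, K}⁺: F→A adds A; FH→JL adds J, L; FJK→ABC adds B, C → {A, B, C, F, H, J, K, L}. Minimal: {H, K}⁺ = {H, K}; {F, K}⁺ = {A, F, K}; {F, H}⁺ = {A, F, H, J, L} — none reach the full schema.
{F, J, K}⁺: F→A adds A; FJK→ABC adds B, C; C→H adds H; FH→JL adds L → {A, B, C, F, H, J, K, L}. Minimal: {J, K}⁺ = {J, K}; {F, K}⁺ = {A, F, K}; {F, J}⁺ = {A, F, J} — none reach the full schema.

CFK, FHK, FJK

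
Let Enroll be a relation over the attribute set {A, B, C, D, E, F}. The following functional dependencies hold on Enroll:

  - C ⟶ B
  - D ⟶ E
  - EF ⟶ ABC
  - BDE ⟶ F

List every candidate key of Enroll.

Attribute D never appears on the right-hand side of any dependency, so D must belong to every candidate key.
{D}⁺ = {D, E}, which is not all of the schema, so we must add further attributes.
{B, D}⁺: D→E adds E; BDE→F adds F; EF→ABC adds A, C → {A, B, C, D, E, F}. Minimal: {D}⁺ = {D, E}; {B}⁺ = {B} — none reach the full schema.
{C, D}⁺: C→B adds B; D→E adds E; BDE→F adds F; EF→ABC adds A → {A, B, C, D, E, F}. Minimal: {D}⁺ = {D, E}; {C}⁺ = {B, C} — none reach the full schema.
{D, F}⁺: D→E adds E; EF→ABC adds A, B, C → {A, B, C, D, E, F}. Minimal: {F}⁺ = {F}; {D}⁺ = {D, E} — none reach the full schema.

(B, D), (C, D), (D, F)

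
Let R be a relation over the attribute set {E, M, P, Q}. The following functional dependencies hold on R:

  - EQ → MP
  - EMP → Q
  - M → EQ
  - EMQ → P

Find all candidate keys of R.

{M}⁺: M→EQ adds E, Q; EMQ→P adds P → {E, M, P, Q}.
{E, Q}⁺: EQ→MP adds M, P → {E, M, P, Q}. Minimal: {Q}⁺ = {Q}; {E}⁺ = {E} — none reach the full schema.

{M}; {E, Q}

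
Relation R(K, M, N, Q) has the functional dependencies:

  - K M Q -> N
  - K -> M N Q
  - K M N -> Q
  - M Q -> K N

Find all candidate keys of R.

{K}⁺: K→MNQ adds M, N, Q → {K, M, N, Q}.
{M, Q}⁺: MQ→KN adds K, N → {K, M, N, Q}.
Any other superkey contains one of these as a subset, so there are no further candidate keys.

(K), (M, Q)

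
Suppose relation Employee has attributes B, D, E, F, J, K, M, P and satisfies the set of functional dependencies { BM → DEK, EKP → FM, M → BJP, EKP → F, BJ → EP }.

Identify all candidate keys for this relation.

{M}⁺: M→BJP adds B, J, P; BJ→EP adds E; BM→DEK adds D, K; EKP→FM adds F → {B, D, E, F, J, K, M, P}.
{B, J, K}⁺: BJ→EP adds E, P; EKP→FM adds F, M; BM→DEK adds D → {B, D, E, F, J, K, M, P}.
{E, K, P}⁺: EKP→FM adds F, M; M→BJP adds B, J; BM→DEK adds D → {B, D, E, F, J, K, M, P}.

M, BJK, EKP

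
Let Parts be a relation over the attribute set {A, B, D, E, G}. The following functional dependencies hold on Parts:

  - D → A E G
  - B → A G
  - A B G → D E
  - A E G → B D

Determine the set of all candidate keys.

{B}, {D}, {A, E, G}

{B}⁺: B→AG adds A, G; ABG→DE adds D, E → {A, B, D, E, G}.
{D}⁺: D→AEG adds A, E, G; AEG→BD adds B → {A, B, D, E, G}.
{A, E, G}⁺: AEG→BD adds B, D → {A, B, D, E, G}. Minimal: {E, G}⁺ = {E, G}; {A, G}⁺ = {A, G}; {A, E}⁺ = {A, E} — none reach the full schema.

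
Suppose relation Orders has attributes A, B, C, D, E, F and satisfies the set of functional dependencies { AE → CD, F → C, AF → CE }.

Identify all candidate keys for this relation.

(A, B, F)

{A, B, F}⁺: F→C adds C; AF→CE adds E; AE→CD adds D → {A, B, C, D, E, F}. Minimal: {B, F}⁺ = {B, C, F}; {A, F}⁺ = {A, C, D, E, F}; {A, B}⁺ = {A, B} — none reach the full schema.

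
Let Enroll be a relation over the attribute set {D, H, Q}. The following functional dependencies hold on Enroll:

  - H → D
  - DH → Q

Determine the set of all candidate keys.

{H}

Attribute H never appears on the right-hand side of any dependency, so H must belong to every candidate key.
{H}⁺ = {D, H, Q}, which is all of the schema, so {H} is the only candidate key.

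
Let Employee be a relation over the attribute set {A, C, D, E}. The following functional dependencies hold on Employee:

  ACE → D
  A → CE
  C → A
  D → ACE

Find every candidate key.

{A}⁺: A→CE adds C, E; ACE→D adds D → {A, C, D, E}.
{C}⁺: C→A adds A; A→CE adds E; ACE→D adds D → {A, C, D, E}.
{D}⁺: D→ACE adds A, C, E → {A, C, D, E}.
Any other superkey contains one of these as a subset, so there are no further candidate keys.

{A}, {C}, {D}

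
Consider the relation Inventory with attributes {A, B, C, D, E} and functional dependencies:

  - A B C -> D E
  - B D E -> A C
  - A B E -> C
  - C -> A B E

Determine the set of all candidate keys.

{C}⁺: C→ABE adds A, B, E; ABC→DE adds D → {A, B, C, D, E}.
{A, B, E}⁺: ABE→C adds C; ABC→DE adds D → {A, B, C, D, E}. Minimal: {B, E}⁺ = {B, E}; {A, E}⁺ = {A, E}; {A, B}⁺ = {A, B} — none reach the full schema.
{B, D, E}⁺: BDE→AC adds A, C → {A, B, C, D, E}. Minimal: {D, E}⁺ = {D, E}; {B, E}⁺ = {B, E}; {B, D}⁺ = {B, D} — none reach the full schema.
Any other superkey contains one of these as a subset, so there are no further candidate keys.

C, ABE, BDE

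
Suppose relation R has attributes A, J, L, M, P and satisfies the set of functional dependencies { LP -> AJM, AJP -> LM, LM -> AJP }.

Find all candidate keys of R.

{L, M}⁺: LM→AJP adds A, J, P → {A, J, L, M, P}. Minimal: {M}⁺ = {M}; {L}⁺ = {L} — none reach the full schema.
{L, P}⁺: LP→AJM adds A, J, M → {A, J, L, M, P}. Minimal: {P}⁺ = {P}; {L}⁺ = {L} — none reach the full schema.
{A, J, P}⁺: AJP→LM adds L, M → {A, J, L, M, P}. Minimal: {J, P}⁺ = {J, P}; {A, P}⁺ = {A, P}; {A, J}⁺ = {A, J} — none reach the full schema.

{L, M}; {L, P}; {A, J, P}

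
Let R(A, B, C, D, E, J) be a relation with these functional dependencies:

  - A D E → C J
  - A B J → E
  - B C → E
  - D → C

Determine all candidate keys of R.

ABD

Attributes A, B, D never appear on any right-hand side, so every candidate key must contain {A, B, D}.
{A, B, D}⁺ = {A, B, C, D, E, J}, which is all of the schema, so {A, B, D} is the only candidate key.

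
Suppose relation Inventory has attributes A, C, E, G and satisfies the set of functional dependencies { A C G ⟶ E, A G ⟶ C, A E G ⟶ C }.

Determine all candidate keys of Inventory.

{A, G}⁺: AG→C adds C; ACG→E adds E → {A, C, E, G}. Minimal: {G}⁺ = {G}; {A}⁺ = {A} — none reach the full schema.
No other minimal superkey exists.

{A, G}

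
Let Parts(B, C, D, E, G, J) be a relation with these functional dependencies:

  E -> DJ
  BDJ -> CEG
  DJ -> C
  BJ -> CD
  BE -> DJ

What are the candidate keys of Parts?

Attribute B never appears on the right-hand side of any dependency, so B must belong to every candidate key.
{B}⁺ = {B}, which is not all of the schema, so we must add further attributes.
{B, E}⁺: E→DJ adds D, J; BDJ→CEG adds C, G → {B, C, D, E, G, J}. Minimal: {E}⁺ = {C, D, E, J}; {B}⁺ = {B} — none reach the full schema.
{B, J}⁺: BJ→CD adds C, D; BDJ→CEG adds E, G → {B, C, D, E, G, J}. Minimal: {J}⁺ = {J}; {B}⁺ = {B} — none reach the full schema.

(B, E), (B, J)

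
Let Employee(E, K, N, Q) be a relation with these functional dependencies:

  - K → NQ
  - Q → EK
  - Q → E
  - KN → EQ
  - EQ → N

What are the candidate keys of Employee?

{K}⁺: K→NQ adds N, Q; Q→EK adds E → {E, K, N, Q}.
{Q}⁺: Q→EK adds E, K; EQ→N adds N → {E, K, N, Q}.

K, Q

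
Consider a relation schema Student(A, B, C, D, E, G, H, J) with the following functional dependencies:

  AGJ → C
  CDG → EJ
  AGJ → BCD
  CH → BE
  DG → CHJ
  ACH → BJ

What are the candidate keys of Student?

Attributes A, G never appear on any right-hand side, so every candidate key must contain {A, G}.
{A, G}⁺ = {A, G}, which is not all of the schema, so we must add further attributes.
{A, D, G}⁺: DG→CHJ adds C, H, J; ACH→BJ adds B; CDG→EJ adds E → {A, B, C, D, E, G, H, J}. Minimal: {D, G}⁺ = {B, C, D, E, G, H, J}; {A, G}⁺ = {A, G}; {A, D}⁺ = {A, D} — none reach the full schema.
{A, G, J}⁺: AGJ→C adds C; AGJ→BCD adds B, D; DG→CHJ adds H; CDG→EJ adds E → {A, B, C, D, E, G, H, J}. Minimal: {G, J}⁺ = {G, J}; {A, J}⁺ = {A, J}; {A, G}⁺ = {A, G} — none reach the full schema.
{A, C, G, H}⁺: CH→BE adds B, E; ACH→BJ adds J; AGJ→BCD adds D → {A, B, C, D, E, G, H, J}. Minimal: {C, G, H}⁺ = {B, C, E, G, H}; {A, G, H}⁺ = {A, G, H}; {A, C, H}⁺ = {A, B, C, E, H, J}; … — none reach the full schema.

{A, D, G}, {A, G, J}, {A, C, G, H}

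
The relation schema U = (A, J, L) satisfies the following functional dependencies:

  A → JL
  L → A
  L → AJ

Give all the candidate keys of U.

{A}⁺: A→JL adds J, L → {A, J, L}.
{L}⁺: L→A adds A; L→AJ adds J → {A, J, L}.
Any other superkey contains one of these as a subset, so there are no further candidate keys.

{A}, {L}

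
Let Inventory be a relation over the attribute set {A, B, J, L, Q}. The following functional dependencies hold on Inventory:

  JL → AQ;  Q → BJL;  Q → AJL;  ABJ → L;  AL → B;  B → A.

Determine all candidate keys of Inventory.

{Q}; {B, J}; {J, L}

{Q}⁺: Q→BJL adds B, J, L; Q→AJL adds A → {A, B, J, L, Q}.
{B, J}⁺: B→A adds A; ABJ→L adds L; JL→AQ adds Q → {A, B, J, L, Q}.
{J, L}⁺: JL→AQ adds A, Q; Q→BJL adds B → {A, B, J, L, Q}.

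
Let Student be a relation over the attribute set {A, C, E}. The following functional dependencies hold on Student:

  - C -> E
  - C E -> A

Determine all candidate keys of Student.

(C)

Attribute C never appears on the right-hand side of any dependency, so C must belong to every candidate key.
{C}⁺ = {A, C, E}, which is all of the schema, so {C} is the only candidate key.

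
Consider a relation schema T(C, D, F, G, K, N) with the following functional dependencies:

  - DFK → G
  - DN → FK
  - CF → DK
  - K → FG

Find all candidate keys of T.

Attributes C, N never appear on any right-hand side, so every candidate key must contain {C, N}.
{C, N}⁺ = {C, N}, which is not all of the schema, so we must add further attributes.
{C, D, N}⁺: DN→FK adds F, K; K→FG adds G → {C, D, F, G, K, N}. Minimal: {D, N}⁺ = {D, F, G, K, N}; {C, N}⁺ = {C, N}; {C, D}⁺ = {C, D} — none reach the full schema.
{C, F, N}⁺: CF→DK adds D, K; K→FG adds G → {C, D, F, G, K, N}. Minimal: {F, N}⁺ = {F, N}; {C, N}⁺ = {C, N}; {C, F}⁺ = {C, D, F, G, K} — none reach the full schema.
{C, K, N}⁺: K→FG adds F, G; CF→DK adds D → {C, D, F, G, K, N}. Minimal: {K, N}⁺ = {F, G, K, N}; {C, N}⁺ = {C, N}; {C, K}⁺ = {C, D, F, G, K} — none reach the full schema.
Any other superkey contains one of these as a subset, so there are no further candidate keys.

(C, D, N); (C, F, N); (C, K, N)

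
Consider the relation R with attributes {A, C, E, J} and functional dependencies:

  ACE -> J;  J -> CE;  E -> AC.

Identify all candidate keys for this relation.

{E}⁺: E→AC adds A, C; ACE→J adds J → {A, C, E, J}.
{J}⁺: J→CE adds C, E; E→AC adds A → {A, C, E, J}.
Any other superkey contains one of these as a subset, so there are no further candidate keys.

{E}, {J}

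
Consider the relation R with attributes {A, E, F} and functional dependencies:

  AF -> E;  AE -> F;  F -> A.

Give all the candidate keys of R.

{F}⁺: F→A adds A; AF→E adds E → {A, E, F}.
{A, E}⁺: AE→F adds F → {A, E, F}.

{F}; {A, E}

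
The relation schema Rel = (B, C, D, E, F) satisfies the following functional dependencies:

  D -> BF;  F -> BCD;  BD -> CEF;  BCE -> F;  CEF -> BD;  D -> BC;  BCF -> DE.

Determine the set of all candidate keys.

{D}, {F}, {B, C, E}

{D}⁺: D→BF adds B, F; F→BCD adds C; BD→CEF adds E → {B, C, D, E, F}.
{F}⁺: F→BCD adds B, C, D; BD→CEF adds E → {B, C, D, E, F}.
{B, C, E}⁺: BCE→F adds F; CEF→BD adds D → {B, C, D, E, F}. Minimal: {C, E}⁺ = {C, E}; {B, E}⁺ = {B, E}; {B, C}⁺ = {B, C} — none reach the full schema.
Any other superkey contains one of these as a subset, so there are no further candidate keys.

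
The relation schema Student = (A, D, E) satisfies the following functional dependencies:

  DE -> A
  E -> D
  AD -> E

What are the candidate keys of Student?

{E}⁺: E→D adds D; DE→A adds A → {A, D, E}.
{A, D}⁺: AD→E adds E → {A, D, E}.

(E), (A, D)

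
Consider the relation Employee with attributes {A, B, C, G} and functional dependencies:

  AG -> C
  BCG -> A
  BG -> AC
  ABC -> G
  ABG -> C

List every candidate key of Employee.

Attribute B never appears on the right-hand side of any dependency, so B must belong to every candidate key.
{B}⁺ = {B}, which is not all of the schema, so we must add further attributes.
{B, G}⁺: BG→AC adds A, C → {A, B, C, G}. Minimal: {G}⁺ = {G}; {B}⁺ = {B} — none reach the full schema.
{A, B, C}⁺: ABC→G adds G → {A, B, C, G}. Minimal: {B, C}⁺ = {B, C}; {A, C}⁺ = {A, C}; {A, B}⁺ = {A, B} — none reach the full schema.

{B, G}, {A, B, C}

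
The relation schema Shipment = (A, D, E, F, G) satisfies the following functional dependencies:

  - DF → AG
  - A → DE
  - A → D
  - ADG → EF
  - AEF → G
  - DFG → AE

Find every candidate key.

AF, AG, DF

{A, F}⁺: A→DE adds D, E; AEF→G adds G → {A, D, E, F, G}.
{A, G}⁺: A→DE adds D, E; ADG→EF adds F → {A, D, E, F, G}.
{D, F}⁺: DF→AG adds A, G; A→DE adds E → {A, D, E, F, G}.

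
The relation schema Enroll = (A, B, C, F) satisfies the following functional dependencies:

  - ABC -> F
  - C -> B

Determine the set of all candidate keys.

(A, C)

Attributes A, C never appear on any right-hand side, so every candidate key must contain {A, C}.
{A, C}⁺ = {A, B, C, F}, which is all of the schema, so {A, C} is the only candidate key.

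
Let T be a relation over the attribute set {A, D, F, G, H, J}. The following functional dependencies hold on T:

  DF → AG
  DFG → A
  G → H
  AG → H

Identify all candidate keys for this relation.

{D, F, J}⁺: DF→AG adds A, G; G→H adds H → {A, D, F, G, H, J}. Minimal: {F, J}⁺ = {F, J}; {D, J}⁺ = {D, J}; {D, F}⁺ = {A, D, F, G, H} — none reach the full schema.

{D, F, J}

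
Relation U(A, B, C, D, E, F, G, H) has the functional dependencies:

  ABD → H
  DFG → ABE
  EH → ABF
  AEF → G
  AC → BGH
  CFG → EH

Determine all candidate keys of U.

Attributes C, D never appear on any right-hand side, so every candidate key must contain {C, D}.
{C, D}⁺ = {C, D}, which is not all of the schema, so we must add further attributes.
{A, C, D, E}⁺: AC→BGH adds B, G, H; EH→ABF adds F → {A, B, C, D, E, F, G, H}. Minimal: {C, D, E}⁺ = {C, D, E}; {A, D, E}⁺ = {A, D, E}; {A, C, E}⁺ = {A, B, C, E, F, G, H}; … — none reach the full schema.
{A, C, D, F}⁺: AC→BGH adds B, G, H; CFG→EH adds E → {A, B, C, D, E, F, G, H}. Minimal: {C, D, F}⁺ = {C, D, F}; {A, D, F}⁺ = {A, D, F}; {A, C, F}⁺ = {A, B, C, E, F, G, H}; … — none reach the full schema.
{C, D, E, H}⁺: EH→ABF adds A, B, F; AEF→G adds G → {A, B, C, D, E, F, G, H}. Minimal: {D, E, H}⁺ = {A, B, D, E, F, G, H}; {C, E, H}⁺ = {A, B, C, E, F, G, H}; {C, D, H}⁺ = {C, D, H}; … — none reach the full schema.
{C, D, F, G}⁺: DFG→ABE adds A, B, E; AC→BGH adds H → {A, B, C, D, E, F, G, H}. Minimal: {D, F, G}⁺ = {A, B, D, E, F, G, H}; {C, F, G}⁺ = {A, B, C, E, F, G, H}; {C, D, G}⁺ = {C, D, G}; … — none reach the full schema.
Any other superkey contains one of these as a subset, so there are no further candidate keys.

{A, C, D, E}, {A, C, D, F}, {C, D, E, H}, {C, D, F, G}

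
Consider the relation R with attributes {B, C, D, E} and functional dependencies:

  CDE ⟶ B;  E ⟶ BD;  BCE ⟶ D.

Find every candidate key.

CE

Attributes C, E never appear on any right-hand side, so every candidate key must contain {C, E}.
{C, E}⁺ = {B, C, D, E}, which is all of the schema, so {C, E} is the only candidate key.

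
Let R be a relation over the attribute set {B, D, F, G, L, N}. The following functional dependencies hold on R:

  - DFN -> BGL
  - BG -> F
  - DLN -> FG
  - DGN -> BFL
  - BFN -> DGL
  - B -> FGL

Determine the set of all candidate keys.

Attribute N never appears on the right-hand side of any dependency, so N must belong to every candidate key.
{N}⁺ = {N}, which is not all of the schema, so we must add further attributes.
{B, N}⁺: B→FGL adds F, G, L; BFN→DGL adds D → {B, D, F, G, L, N}. Minimal: {N}⁺ = {N}; {B}⁺ = {B, F, G, L} — none reach the full schema.
{D, F, N}⁺: DFN→BGL adds B, G, L → {B, D, F, G, L, N}. Minimal: {F, N}⁺ = {F, N}; {D, N}⁺ = {D, N}; {D, F}⁺ = {D, F} — none reach the full schema.
{D, G, N}⁺: DGN→BFL adds B, F, L → {B, D, F, G, L, N}. Minimal: {G, N}⁺ = {G, N}; {D, N}⁺ = {D, N}; {D, G}⁺ = {D, G} — none reach the full schema.
{D, L, N}⁺: DLN→FG adds F, G; DGN→BFL adds B → {B, D, F, G, L, N}. Minimal: {L, N}⁺ = {L, N}; {D, N}⁺ = {D, N}; {D, L}⁺ = {D, L} — none reach the full schema.

BN; DFN; DGN; DLN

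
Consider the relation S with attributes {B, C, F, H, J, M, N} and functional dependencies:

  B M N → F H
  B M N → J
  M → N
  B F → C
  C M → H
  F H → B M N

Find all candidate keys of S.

{B, M}, {F, H}, {C, F, M}

{B, M}⁺: M→N adds N; BMN→FH adds F, H; BMN→J adds J; BF→C adds C → {B, C, F, H, J, M, N}. Minimal: {M}⁺ = {M, N}; {B}⁺ = {B} — none reach the full schema.
{F, H}⁺: FH→BMN adds B, M, N; BMN→J adds J; BF→C adds C → {B, C, F, H, J, M, N}. Minimal: {H}⁺ = {H}; {F}⁺ = {F} — none reach the full schema.
{C, F, M}⁺: M→N adds N; CM→H adds H; FH→BMN adds B; BMN→J adds J → {B, C, F, H, J, M, N}. Minimal: {F, M}⁺ = {F, M, N}; {C, M}⁺ = {C, H, M, N}; {C, F}⁺ = {C, F} — none reach the full schema.
Any other superkey contains one of these as a subset, so there are no further candidate keys.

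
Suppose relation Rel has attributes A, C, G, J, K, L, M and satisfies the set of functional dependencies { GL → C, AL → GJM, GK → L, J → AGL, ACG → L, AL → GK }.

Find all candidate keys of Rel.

(J), (A, L), (A, C, G), (A, G, K)

{J}⁺: J→AGL adds A, G, L; AL→GK adds K; GL→C adds C; AL→GJM adds M → {A, C, G, J, K, L, M}.
{A, L}⁺: AL→GJM adds G, J, M; AL→GK adds K; GL→C adds C → {A, C, G, J, K, L, M}.
{A, C, G}⁺: ACG→L adds L; AL→GK adds K; AL→GJM adds J, M → {A, C, G, J, K, L, M}.
{A, G, K}⁺: GK→L adds L; GL→C adds C; AL→GJM adds J, M → {A, C, G, J, K, L, M}.
Any other superkey contains one of these as a subset, so there are no further candidate keys.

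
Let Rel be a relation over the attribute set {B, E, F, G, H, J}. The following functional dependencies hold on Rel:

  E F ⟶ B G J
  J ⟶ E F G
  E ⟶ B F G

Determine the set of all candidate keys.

{E, H}, {H, J}

Attribute H never appears on the right-hand side of any dependency, so H must belong to every candidate key.
{H}⁺ = {H}, which is not all of the schema, so we must add further attributes.
{E, H}⁺: E→BFG adds B, F, G; EF→BGJ adds J → {B, E, F, G, H, J}.
{H, J}⁺: J→EFG adds E, F, G; E→BFG adds B → {B, E, F, G, H, J}.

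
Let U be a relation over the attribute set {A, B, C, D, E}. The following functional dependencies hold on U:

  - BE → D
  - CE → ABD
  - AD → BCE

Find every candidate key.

{A, D}; {C, E}; {A, B, E}

{A, D}⁺: AD→BCE adds B, C, E → {A, B, C, D, E}.
{C, E}⁺: CE→ABD adds A, B, D → {A, B, C, D, E}.
{A, B, E}⁺: BE→D adds D; AD→BCE adds C → {A, B, C, D, E}.
Any other superkey contains one of these as a subset, so there are no further candidate keys.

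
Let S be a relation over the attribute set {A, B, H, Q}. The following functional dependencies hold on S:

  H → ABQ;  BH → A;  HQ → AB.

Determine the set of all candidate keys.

Attribute H never appears on the right-hand side of any dependency, so H must belong to every candidate key.
{H}⁺ = {A, B, H, Q}, which is all of the schema, so {H} is the only candidate key.

{H}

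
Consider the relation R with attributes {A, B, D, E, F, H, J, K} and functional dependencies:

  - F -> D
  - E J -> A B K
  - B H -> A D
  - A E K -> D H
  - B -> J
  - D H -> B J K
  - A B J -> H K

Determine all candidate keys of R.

{B, E, F}, {E, F, H}, {E, F, J}, {A, E, F, K}

Attributes E, F never appear on any right-hand side, so every candidate key must contain {E, F}.
{E, F}⁺ = {D, E, F}, which is not all of the schema, so we must add further attributes.
{B, E, F}⁺: F→D adds D; B→J adds J; EJ→ABK adds A, K; AEK→DH adds H → {A, B, D, E, F, H, J, K}. Minimal: {E, F}⁺ = {D, E, F}; {B, F}⁺ = {B, D, F, J}; {B, E}⁺ = {A, B, D, E, H, J, K} — none reach the full schema.
{E, F, H}⁺: F→D adds D; DH→BJK adds B, J, K; EJ→ABK adds A → {A, B, D, E, F, H, J, K}. Minimal: {F, H}⁺ = {A, B, D, F, H, J, K}; {E, H}⁺ = {E, H}; {E, F}⁺ = {D, E, F} — none reach the full schema.
{E, F, J}⁺: F→D adds D; EJ→ABK adds A, B, K; AEK→DH adds H → {A, B, D, E, F, H, J, K}. Minimal: {F, J}⁺ = {D, F, J}; {E, J}⁺ = {A, B, D, E, H, J, K}; {E, F}⁺ = {D, E, F} — none reach the full schema.
{A, E, F, K}⁺: F→D adds D; AEK→DH adds H; DH→BJK adds B, J → {A, B, D, E, F, H, J, K}. Minimal: {E, F, K}⁺ = {D, E, F, K}; {A, F, K}⁺ = {A, D, F, K}; {A, E, K}⁺ = {A, B, D, E, H, J, K}; … — none reach the full schema.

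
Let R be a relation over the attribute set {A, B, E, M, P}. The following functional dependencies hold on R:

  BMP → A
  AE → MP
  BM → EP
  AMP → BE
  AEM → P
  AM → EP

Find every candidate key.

{A, E}, {A, M}, {B, M}

{A, E}⁺: AE→MP adds M, P; AMP→BE adds B → {A, B, E, M, P}. Minimal: {E}⁺ = {E}; {A}⁺ = {A} — none reach the full schema.
{A, M}⁺: AM→EP adds E, P; AMP→BE adds B → {A, B, E, M, P}. Minimal: {M}⁺ = {M}; {A}⁺ = {A} — none reach the full schema.
{B, M}⁺: BM→EP adds E, P; BMP→A adds A → {A, B, E, M, P}. Minimal: {M}⁺ = {M}; {B}⁺ = {B} — none reach the full schema.
Any other superkey contains one of these as a subset, so there are no further candidate keys.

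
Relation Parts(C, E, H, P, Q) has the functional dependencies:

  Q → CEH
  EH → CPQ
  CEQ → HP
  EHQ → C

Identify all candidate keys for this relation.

{Q}⁺: Q→CEH adds C, E, H; EH→CPQ adds P → {C, E, H, P, Q}.
{E, H}⁺: EH→CPQ adds C, P, Q → {C, E, H, P, Q}. Minimal: {H}⁺ = {H}; {E}⁺ = {E} — none reach the full schema.

{Q}, {E, H}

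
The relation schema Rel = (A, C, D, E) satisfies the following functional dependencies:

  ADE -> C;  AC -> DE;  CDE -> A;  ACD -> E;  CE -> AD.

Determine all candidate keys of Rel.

AC; CE; ADE

{A, C}⁺: AC→DE adds D, E → {A, C, D, E}. Minimal: {C}⁺ = {C}; {A}⁺ = {A} — none reach the full schema.
{C, E}⁺: CE→AD adds A, D → {A, C, D, E}. Minimal: {E}⁺ = {E}; {C}⁺ = {C} — none reach the full schema.
{A, D, E}⁺: ADE→C adds C → {A, C, D, E}. Minimal: {D, E}⁺ = {D, E}; {A, E}⁺ = {A, E}; {A, D}⁺ = {A, D} — none reach the full schema.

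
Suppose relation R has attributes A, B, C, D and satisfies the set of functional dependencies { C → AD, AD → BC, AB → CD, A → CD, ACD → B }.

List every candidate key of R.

{A}, {C}

{A}⁺: A→CD adds C, D; ACD→B adds B → {A, B, C, D}.
{C}⁺: C→AD adds A, D; AD→BC adds B → {A, B, C, D}.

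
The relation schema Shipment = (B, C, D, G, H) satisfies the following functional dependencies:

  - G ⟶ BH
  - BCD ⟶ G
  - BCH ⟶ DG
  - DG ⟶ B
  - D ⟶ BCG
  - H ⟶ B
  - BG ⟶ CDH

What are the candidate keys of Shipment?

{D}⁺: D→BCG adds B, C, G; BG→CDH adds H → {B, C, D, G, H}.
{G}⁺: G→BH adds B, H; BG→CDH adds C, D → {B, C, D, G, H}.
{C, H}⁺: H→B adds B; BCH→DG adds D, G → {B, C, D, G, H}. Minimal: {H}⁺ = {B, H}; {C}⁺ = {C} — none reach the full schema.

{D}, {G}, {C, H}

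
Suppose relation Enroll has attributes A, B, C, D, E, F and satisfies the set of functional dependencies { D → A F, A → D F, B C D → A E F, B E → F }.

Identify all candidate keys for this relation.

(A, B, C), (B, C, D)

Attributes B, C never appear on any right-hand side, so every candidate key must contain {B, C}.
{B, C}⁺ = {B, C}, which is not all of the schema, so we must add further attributes.
{A, B, C}⁺: A→DF adds D, F; BCD→AEF adds E → {A, B, C, D, E, F}. Minimal: {B, C}⁺ = {B, C}; {A, C}⁺ = {A, C, D, F}; {A, B}⁺ = {A, B, D, F} — none reach the full schema.
{B, C, D}⁺: D→AF adds A, F; BCD→AEF adds E → {A, B, C, D, E, F}. Minimal: {C, D}⁺ = {A, C, D, F}; {B, D}⁺ = {A, B, D, F}; {B, C}⁺ = {B, C} — none reach the full schema.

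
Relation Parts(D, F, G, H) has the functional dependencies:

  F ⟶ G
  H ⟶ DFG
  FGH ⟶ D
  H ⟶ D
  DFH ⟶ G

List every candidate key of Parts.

{H}

Attribute H never appears on the right-hand side of any dependency, so H must belong to every candidate key.
{H}⁺ = {D, F, G, H}, which is all of the schema, so {H} is the only candidate key.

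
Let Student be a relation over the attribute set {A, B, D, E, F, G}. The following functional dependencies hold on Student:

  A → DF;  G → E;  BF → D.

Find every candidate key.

Attributes A, B, G never appear on any right-hand side, so every candidate key must contain {A, B, G}.
{A, B, G}⁺ = {A, B, D, E, F, G}, which is all of the schema, so {A, B, G} is the only candidate key.

{A, B, G}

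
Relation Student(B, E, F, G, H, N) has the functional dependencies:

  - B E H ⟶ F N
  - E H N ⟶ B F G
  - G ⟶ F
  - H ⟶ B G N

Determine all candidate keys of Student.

(E, H)

Attributes E, H never appear on any right-hand side, so every candidate key must contain {E, H}.
{E, H}⁺ = {B, E, F, G, H, N}, which is all of the schema, so {E, H} is the only candidate key.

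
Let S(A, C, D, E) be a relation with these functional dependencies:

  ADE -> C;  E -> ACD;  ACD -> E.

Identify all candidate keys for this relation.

{E}⁺: E→ACD adds A, C, D → {A, C, D, E}.
{A, C, D}⁺: ACD→E adds E → {A, C, D, E}. Minimal: {C, D}⁺ = {C, D}; {A, D}⁺ = {A, D}; {A, C}⁺ = {A, C} — none reach the full schema.
Any other superkey contains one of these as a subset, so there are no further candidate keys.

E; ACD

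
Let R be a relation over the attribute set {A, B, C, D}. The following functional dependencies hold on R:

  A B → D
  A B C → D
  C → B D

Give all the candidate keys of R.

Attributes A, C never appear on any right-hand side, so every candidate key must contain {A, C}.
{A, C}⁺ = {A, B, C, D}, which is all of the schema, so {A, C} is the only candidate key.

{A, C}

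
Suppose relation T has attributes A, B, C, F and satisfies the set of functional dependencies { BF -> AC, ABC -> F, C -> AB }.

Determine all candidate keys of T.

{C}, {B, F}

{C}⁺: C→AB adds A, B; ABC→F adds F → {A, B, C, F}.
{B, F}⁺: BF→AC adds A, C → {A, B, C, F}. Minimal: {F}⁺ = {F}; {B}⁺ = {B} — none reach the full schema.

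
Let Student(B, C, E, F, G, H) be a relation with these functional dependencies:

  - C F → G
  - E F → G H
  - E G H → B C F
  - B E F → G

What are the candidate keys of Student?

EF, EGH

Attribute E never appears on the right-hand side of any dependency, so E must belong to every candidate key.
{E}⁺ = {E}, which is not all of the schema, so we must add further attributes.
{E, F}⁺: EF→GH adds G, H; EGH→BCF adds B, C → {B, C, E, F, G, H}.
{E, G, H}⁺: EGH→BCF adds B, C, F → {B, C, E, F, G, H}.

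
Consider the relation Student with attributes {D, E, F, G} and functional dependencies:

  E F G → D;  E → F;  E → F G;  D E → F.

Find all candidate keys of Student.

(E)

Attribute E never appears on the right-hand side of any dependency, so E must belong to every candidate key.
{E}⁺ = {D, E, F, G}, which is all of the schema, so {E} is the only candidate key.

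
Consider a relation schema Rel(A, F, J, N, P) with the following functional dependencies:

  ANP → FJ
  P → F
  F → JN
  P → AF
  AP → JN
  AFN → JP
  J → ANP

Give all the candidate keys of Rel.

{F}, {J}, {P}

{F}⁺: F→JN adds J, N; J→ANP adds A, P → {A, F, J, N, P}.
{J}⁺: J→ANP adds A, N, P; ANP→FJ adds F → {A, F, J, N, P}.
{P}⁺: P→F adds F; F→JN adds J, N; P→AF adds A → {A, F, J, N, P}.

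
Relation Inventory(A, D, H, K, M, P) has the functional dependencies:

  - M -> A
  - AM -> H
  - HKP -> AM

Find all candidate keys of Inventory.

Attributes D, K, P never appear on any right-hand side, so every candidate key must contain {D, K, P}.
{D, K, P}⁺ = {D, K, P}, which is not all of the schema, so we must add further attributes.
{D, H, K, P}⁺: HKP→AM adds A, M → {A, D, H, K, M, P}. Minimal: {H, K, P}⁺ = {A, H, K, M, P}; {D, K, P}⁺ = {D, K, P}; {D, H, P}⁺ = {D, H, P}; … — none reach the full schema.
{D, K, M, P}⁺: M→A adds A; AM→H adds H → {A, D, H, K, M, P}. Minimal: {K, M, P}⁺ = {A, H, K, M, P}; {D, M, P}⁺ = {A, D, H, M, P}; {D, K, P}⁺ = {D, K, P}; … — none reach the full schema.

(D, H, K, P), (D, K, M, P)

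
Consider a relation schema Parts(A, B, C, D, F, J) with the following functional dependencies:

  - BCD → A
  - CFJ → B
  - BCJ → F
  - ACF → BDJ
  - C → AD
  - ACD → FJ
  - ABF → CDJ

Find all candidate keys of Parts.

{C}⁺: C→AD adds A, D; ACD→FJ adds F, J; CFJ→B adds B → {A, B, C, D, F, J}.
{A, B, F}⁺: ABF→CDJ adds C, D, J → {A, B, C, D, F, J}. Minimal: {B, F}⁺ = {B, F}; {A, F}⁺ = {A, F}; {A, B}⁺ = {A, B} — none reach the full schema.

{C}; {A, B, F}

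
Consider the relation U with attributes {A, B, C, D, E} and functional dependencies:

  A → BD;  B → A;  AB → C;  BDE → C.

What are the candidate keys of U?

{A, E}⁺: A→BD adds B, D; AB→C adds C → {A, B, C, D, E}. Minimal: {E}⁺ = {E}; {A}⁺ = {A, B, C, D} — none reach the full schema.
{B, E}⁺: B→A adds A; AB→C adds C; A→BD adds D → {A, B, C, D, E}. Minimal: {E}⁺ = {E}; {B}⁺ = {A, B, C, D} — none reach the full schema.
Any other superkey contains one of these as a subset, so there are no further candidate keys.

(A, E); (B, E)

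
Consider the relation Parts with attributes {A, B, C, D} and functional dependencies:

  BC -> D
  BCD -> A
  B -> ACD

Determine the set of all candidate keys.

B

Attribute B never appears on the right-hand side of any dependency, so B must belong to every candidate key.
{B}⁺ = {A, B, C, D}, which is all of the schema, so {B} is the only candidate key.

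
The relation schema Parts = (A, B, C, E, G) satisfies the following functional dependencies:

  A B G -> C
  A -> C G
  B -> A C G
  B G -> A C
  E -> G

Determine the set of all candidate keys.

Attributes B, E never appear on any right-hand side, so every candidate key must contain {B, E}.
{B, E}⁺ = {A, B, C, E, G}, which is all of the schema, so {B, E} is the only candidate key.

BE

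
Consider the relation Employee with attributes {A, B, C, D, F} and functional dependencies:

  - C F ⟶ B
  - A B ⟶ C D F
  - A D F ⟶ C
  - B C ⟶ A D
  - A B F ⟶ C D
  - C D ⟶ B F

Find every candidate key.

{A, B}⁺: AB→CDF adds C, D, F → {A, B, C, D, F}. Minimal: {B}⁺ = {B}; {A}⁺ = {A} — none reach the full schema.
{B, C}⁺: BC→AD adds A, D; CD→BF adds F → {A, B, C, D, F}. Minimal: {C}⁺ = {C}; {B}⁺ = {B} — none reach the full schema.
{C, D}⁺: CD→BF adds B, F; BC→AD adds A → {A, B, C, D, F}. Minimal: {D}⁺ = {D}; {C}⁺ = {C} — none reach the full schema.
{C, F}⁺: CF→B adds B; BC→AD adds A, D → {A, B, C, D, F}. Minimal: {F}⁺ = {F}; {C}⁺ = {C} — none reach the full schema.
{A, D, F}⁺: ADF→C adds C; CD→BF adds B → {A, B, C, D, F}. Minimal: {D, F}⁺ = {D, F}; {A, F}⁺ = {A, F}; {A, D}⁺ = {A, D} — none reach the full schema.
Any other superkey contains one of these as a subset, so there are no further candidate keys.

{A, B}; {B, C}; {C, D}; {C, F}; {A, D, F}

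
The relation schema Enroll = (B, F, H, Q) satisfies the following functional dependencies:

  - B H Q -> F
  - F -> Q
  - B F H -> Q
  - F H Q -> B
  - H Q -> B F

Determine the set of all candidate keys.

FH, HQ

{F, H}⁺: F→Q adds Q; FHQ→B adds B → {B, F, H, Q}. Minimal: {H}⁺ = {H}; {F}⁺ = {F, Q} — none reach the full schema.
{H, Q}⁺: HQ→BF adds B, F → {B, F, H, Q}. Minimal: {Q}⁺ = {Q}; {H}⁺ = {H} — none reach the full schema.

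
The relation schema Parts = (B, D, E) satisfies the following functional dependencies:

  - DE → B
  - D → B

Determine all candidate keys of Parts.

Attributes D, E never appear on any right-hand side, so every candidate key must contain {D, E}.
{D, E}⁺ = {B, D, E}, which is all of the schema, so {D, E} is the only candidate key.

(D, E)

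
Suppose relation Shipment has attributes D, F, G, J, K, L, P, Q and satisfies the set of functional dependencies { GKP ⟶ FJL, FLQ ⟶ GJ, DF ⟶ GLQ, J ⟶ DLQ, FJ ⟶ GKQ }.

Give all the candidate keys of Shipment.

Attribute P never appears on the right-hand side of any dependency, so P must belong to every candidate key.
{P}⁺ = {P}, which is not all of the schema, so we must add further attributes.
{D, F, P}⁺: DF→GLQ adds G, L, Q; FLQ→GJ adds J; FJ→GKQ adds K → {D, F, G, J, K, L, P, Q}. Minimal: {F, P}⁺ = {F, P}; {D, P}⁺ = {D, P}; {D, F}⁺ = {D, F, G, J, K, L, Q} — none reach the full schema.
{F, J, P}⁺: J→DLQ adds D, L, Q; FJ→GKQ adds G, K → {D, F, G, J, K, L, P, Q}. Minimal: {J, P}⁺ = {D, J, L, P, Q}; {F, P}⁺ = {F, P}; {F, J}⁺ = {D, F, G, J, K, L, Q} — none reach the full schema.
{G, K, P}⁺: GKP→FJL adds F, J, L; J→DLQ adds D, Q → {D, F, G, J, K, L, P, Q}. Minimal: {K, P}⁺ = {K, P}; {G, P}⁺ = {G, P}; {G, K}⁺ = {G, K} — none reach the full schema.
{F, L, P, Q}⁺: FLQ→GJ adds G, J; J→DLQ adds D; FJ→GKQ adds K → {D, F, G, J, K, L, P, Q}. Minimal: {L, P, Q}⁺ = {L, P, Q}; {F, P, Q}⁺ = {F, P, Q}; {F, L, Q}⁺ = {D, F, G, J, K, L, Q}; … — none reach the full schema.

{D, F, P}; {F, J, P}; {G, K, P}; {F, L, P, Q}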